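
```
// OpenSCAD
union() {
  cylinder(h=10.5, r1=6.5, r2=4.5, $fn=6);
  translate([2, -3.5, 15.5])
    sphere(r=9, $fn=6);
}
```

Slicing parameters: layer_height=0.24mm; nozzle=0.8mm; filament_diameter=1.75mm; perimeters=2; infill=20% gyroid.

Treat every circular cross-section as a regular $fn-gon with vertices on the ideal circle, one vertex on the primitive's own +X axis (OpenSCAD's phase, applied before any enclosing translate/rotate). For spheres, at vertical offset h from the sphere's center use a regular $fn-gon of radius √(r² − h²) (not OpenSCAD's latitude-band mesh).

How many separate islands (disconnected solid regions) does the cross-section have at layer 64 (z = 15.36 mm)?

1

At z = 15.36 mm: the cone is absent (z outside [0, 10.5]); the r=9 sphere at (2, -3.5) contributes a regular 6-gon of circumradius √(9²−0.14²) = 8.999; Combining (union): only the r=9 sphere at (2, -3.5) is present, so the union is just that shape — 1 connected region. Overall, the cross-section is a single solid region. Island count = 1.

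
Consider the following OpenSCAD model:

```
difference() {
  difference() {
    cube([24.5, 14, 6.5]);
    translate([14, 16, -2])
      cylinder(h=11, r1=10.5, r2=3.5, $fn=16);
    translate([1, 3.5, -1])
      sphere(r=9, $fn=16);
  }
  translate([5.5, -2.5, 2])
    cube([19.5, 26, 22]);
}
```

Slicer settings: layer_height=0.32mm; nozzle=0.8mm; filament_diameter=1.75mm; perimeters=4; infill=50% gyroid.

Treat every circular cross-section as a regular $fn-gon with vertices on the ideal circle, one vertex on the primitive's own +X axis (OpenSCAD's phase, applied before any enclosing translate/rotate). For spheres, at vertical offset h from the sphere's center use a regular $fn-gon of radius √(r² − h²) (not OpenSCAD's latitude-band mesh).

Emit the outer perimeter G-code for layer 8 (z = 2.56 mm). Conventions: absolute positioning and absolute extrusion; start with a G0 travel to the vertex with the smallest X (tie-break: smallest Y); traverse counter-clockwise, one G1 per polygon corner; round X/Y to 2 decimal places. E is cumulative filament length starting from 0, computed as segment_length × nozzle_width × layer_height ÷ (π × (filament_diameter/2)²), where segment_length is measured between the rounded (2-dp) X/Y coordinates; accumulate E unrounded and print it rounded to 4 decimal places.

G0 X0.00 Y11.57 Z2.56
G1 X1.00 Y11.77 E0.1085
G1 X4.16 Y11.14 E0.4515
G1 X5.50 Y10.24 E0.6233
G1 X5.50 Y14.00 E1.0235
G1 X0.00 Y14.00 E1.6089
G1 X0.00 Y11.57 E1.8675

At z = 2.56 mm: the cube is present — its section is the full 24.5×14 rectangle; the cone at (14, 16): at t=0.415 of its height the radius interpolates to r₁+(r₂−r₁)t = 7.598, giving a regular 16-gon of that circumradius; the sphere at (1, 3.5): section is a regular 16-gon, circumradius = √(r²−h²) = √(9²−3.56²) = 8.266; Subtracting the remaining from the first: starting from the 24.5×14 cube, the cone at (14, 16) partially overlaps it — only the 58.78 mm² overlap (of its 176.75 mm²) is removed, clipping the outline; the r=9 sphere at (1, 3.5) partially overlaps it — only the 91.65 mm² overlap (of its 209.18 mm²) is removed, clipping the outline — 1 connected region; the 19.5×26 cube at (5.5, -2.5) contributes its full rectangle; After the difference (first − rest): starting from the result so far, the 19.5×26 cube at (5.5, -2.5) partially overlaps it — only the 177.76 mm² overlap (of its 507.00 mm²) is removed, clipping the outline — 1 connected region. The outline is a single polygon with 6 vertices. Extrusion per mm of travel: 0.8 × 0.32 / (π × 0.875²) = 0.106432. Accumulating E over each segment gives final E = 1.8675.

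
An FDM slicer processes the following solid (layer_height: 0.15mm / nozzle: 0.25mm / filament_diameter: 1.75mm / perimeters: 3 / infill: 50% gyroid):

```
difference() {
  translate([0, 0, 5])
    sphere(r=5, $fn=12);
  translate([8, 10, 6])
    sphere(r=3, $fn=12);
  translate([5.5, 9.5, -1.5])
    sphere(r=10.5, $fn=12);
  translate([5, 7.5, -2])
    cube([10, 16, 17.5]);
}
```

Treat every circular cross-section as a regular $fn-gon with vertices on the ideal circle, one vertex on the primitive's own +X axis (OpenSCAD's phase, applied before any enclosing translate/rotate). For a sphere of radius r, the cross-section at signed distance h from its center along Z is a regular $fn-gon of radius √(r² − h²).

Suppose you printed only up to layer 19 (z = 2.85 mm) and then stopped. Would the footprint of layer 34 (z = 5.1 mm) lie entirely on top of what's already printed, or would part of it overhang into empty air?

Compare the two slices. At z = 2.85: the sphere: section is a regular 12-gon, circumradius = √(r²−h²) = √(5²−2.15²) = 4.514 (area = (12/2)·4.514²·sin(360°/12) = 61.13 mm²); the sphere at (8, 10) does not reach this height (|z−center|=3.150 > r=3); the r=10.5 sphere at (5.5, 9.5) contributes a regular 12-gon of circumradius √(10.5²−4.35²) = 9.557 (area = (12/2)·9.557²·sin(360°/12) = 273.98 mm²); the cube at (5, 7.5) (footprint 10×16) is included at this height (area 160.00 mm²); Subtracting the remaining from the first: starting from the r=5 sphere (61.13 mm²), the r=10.5 sphere at (5.5, 9.5) partially overlaps it — only the 14.03 mm² overlap (of its 273.98 mm²) is removed, clipping the outline; the 10×16 cube at (5, 7.5) misses the remaining region (no effect) — area = 47.10 mm². At z = 5.1: the r=5 sphere contributes a regular 12-gon of circumradius √(5²−0.1²) = 4.999 (area = (12/2)·4.999²·sin(360°/12) = 74.97 mm²); the r=3 sphere at (8, 10) contributes a regular 12-gon of circumradius √(3²−0.9²) = 2.862 (area = (12/2)·2.862²·sin(360°/12) = 24.57 mm²); the sphere at (5.5, 9.5): section is a regular 12-gon, circumradius = √(r²−h²) = √(10.5²−6.6²) = 8.166 (area = (12/2)·8.166²·sin(360°/12) = 200.07 mm²); the cube at (5, 7.5) (footprint 10×16) is included at this height (area 160.00 mm²); Taking the first minus the rest: starting from the r=5 sphere (74.97 mm²), the r=3 sphere at (8, 10) misses the remaining region (no effect); the r=10.5 sphere at (5.5, 9.5) partially overlaps it — only the 8.16 mm² overlap (of its 200.07 mm²) is removed, clipping the outline; the 10×16 cube at (5, 7.5) misses the remaining region (no effect) — area = 66.81 mm². Checking containment: at z = 5.1 the cross-section extends beyond the z = 2.85 cross-section by about 19.71 mm².

part overhangs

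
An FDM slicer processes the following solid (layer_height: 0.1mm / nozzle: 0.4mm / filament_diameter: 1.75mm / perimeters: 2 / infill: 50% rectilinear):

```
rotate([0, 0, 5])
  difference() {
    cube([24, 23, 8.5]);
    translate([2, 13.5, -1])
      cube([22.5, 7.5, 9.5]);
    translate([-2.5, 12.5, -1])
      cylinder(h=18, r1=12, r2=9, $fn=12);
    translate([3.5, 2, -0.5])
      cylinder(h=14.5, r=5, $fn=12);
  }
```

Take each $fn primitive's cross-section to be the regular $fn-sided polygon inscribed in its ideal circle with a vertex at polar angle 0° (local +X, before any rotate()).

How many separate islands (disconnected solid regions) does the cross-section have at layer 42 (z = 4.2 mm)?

At z = 4.2 mm: the cube is present — its section is the full 24×23 rectangle; the cube at (2, 13.5) (footprint 22.5×7.5) is included at this height; the cone at (-2.5, 12.5): at t=0.289 of its height the radius interpolates to r₁+(r₂−r₁)t = 11.133, giving a regular 12-gon of that circumradius; the cylinder at (3.5, 2): section is a regular 12-gon, circumradius r=5; Taking the first minus the rest: starting from the 24×23 cube, the 22.5×7.5 cube at (2, 13.5) partially overlaps it — only the 165.00 mm² overlap (of its 168.75 mm²) is removed, clipping the outline; the cone at (-2.5, 12.5) partially overlaps it — only the 94.88 mm² overlap (of its 371.85 mm²) is removed, clipping the outline; the r=5 cylinder at (3.5, 2) partially overlaps it — only the 31.67 mm² overlap (of its 75.00 mm²) is removed, clipping the outline — 2 connected regions; (rotated 5° about Z; rotation is an isometry so areas/perimeters/island counts are preserved). Overall, the cross-section has 2 separate islands. Island count = 2.

2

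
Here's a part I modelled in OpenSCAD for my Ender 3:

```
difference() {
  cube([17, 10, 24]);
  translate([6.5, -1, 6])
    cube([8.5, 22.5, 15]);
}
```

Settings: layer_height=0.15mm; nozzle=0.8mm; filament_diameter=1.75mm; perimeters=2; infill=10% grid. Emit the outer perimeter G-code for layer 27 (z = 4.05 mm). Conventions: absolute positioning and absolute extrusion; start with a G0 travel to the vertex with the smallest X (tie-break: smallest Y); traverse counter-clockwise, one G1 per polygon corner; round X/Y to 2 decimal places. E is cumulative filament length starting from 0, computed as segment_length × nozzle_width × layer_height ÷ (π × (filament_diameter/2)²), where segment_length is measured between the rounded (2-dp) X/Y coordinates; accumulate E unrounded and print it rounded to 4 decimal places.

G0 X0.00 Y0.00 Z4.05
G1 X17.00 Y0.00 E0.8481
G1 X17.00 Y10.00 E1.3470
G1 X0.00 Y10.00 E2.1952
G1 X0.00 Y0.00 E2.6941

At z = 4.05 mm: the cube (footprint 17×10) is included at this height; the cube at (6.5, -1) is not intersected at this z (z outside [6, 21]); Taking the first minus the rest: none of the subtracted shapes is present at this height, so the 17×10 cube is unchanged — 1 connected region. The outline is a single polygon with 4 vertices. Extrusion per mm of travel: 0.8 × 0.15 / (π × 0.875²) = 0.049890. Accumulating E over each segment gives final E = 2.6941.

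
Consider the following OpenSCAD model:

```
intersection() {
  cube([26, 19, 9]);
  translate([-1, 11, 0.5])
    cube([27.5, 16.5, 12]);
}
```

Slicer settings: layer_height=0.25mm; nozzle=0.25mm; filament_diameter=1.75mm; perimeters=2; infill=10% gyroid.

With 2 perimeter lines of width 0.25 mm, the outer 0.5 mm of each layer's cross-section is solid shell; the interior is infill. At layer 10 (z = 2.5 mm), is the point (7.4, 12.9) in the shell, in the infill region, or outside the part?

infill

At z = 2.5 mm: the cube (footprint 26×19) is included at this height; the cube at (-1, 11) is present — its section is the full 27.5×16.5 rectangle; After intersecting: the 27.5×16.5 cube at (-1, 11) partially overlaps the 26×19 cube; clipping to the common part keeps 208.00 mm² — 1 connected region. Overall, the cross-section is a single solid region. The nearest boundary edge runs (26.00, 11.00)→(0.00, 11.00); distance from the point to it = 1.90 mm. The point is inside the cross-section and 1.90 mm from the nearest boundary — more than the 0.5 mm shell width (2 × 0.25), so it's in the infill interior.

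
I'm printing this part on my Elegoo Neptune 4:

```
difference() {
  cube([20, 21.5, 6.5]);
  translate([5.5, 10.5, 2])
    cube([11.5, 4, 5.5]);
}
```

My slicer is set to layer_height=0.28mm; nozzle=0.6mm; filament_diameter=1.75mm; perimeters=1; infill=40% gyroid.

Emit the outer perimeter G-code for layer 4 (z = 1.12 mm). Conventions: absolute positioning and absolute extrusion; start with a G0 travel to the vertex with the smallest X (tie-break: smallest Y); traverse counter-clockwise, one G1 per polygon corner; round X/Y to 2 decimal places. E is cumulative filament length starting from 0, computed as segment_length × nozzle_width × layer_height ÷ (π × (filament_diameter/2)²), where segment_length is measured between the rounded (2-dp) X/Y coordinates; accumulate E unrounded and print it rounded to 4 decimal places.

G0 X0.00 Y0.00 Z1.12
G1 X20.00 Y0.00 E1.3969
G1 X20.00 Y21.50 E2.8986
G1 X0.00 Y21.50 E4.2955
G1 X0.00 Y0.00 E5.7972

At z = 1.12 mm: the cube is present — its section is the full 20×21.5 rectangle; the cube at (5.5, 10.5) is not intersected at this z (z outside [2, 7.5]); Subtracting the remaining from the first: none of the subtracted shapes is present at this height, so the 20×21.5 cube is unchanged — 1 connected region. The outline is a single polygon with 4 vertices. Extrusion per mm of travel: 0.6 × 0.28 / (π × 0.875²) = 0.069846. Accumulating E over each segment gives final E = 5.7972.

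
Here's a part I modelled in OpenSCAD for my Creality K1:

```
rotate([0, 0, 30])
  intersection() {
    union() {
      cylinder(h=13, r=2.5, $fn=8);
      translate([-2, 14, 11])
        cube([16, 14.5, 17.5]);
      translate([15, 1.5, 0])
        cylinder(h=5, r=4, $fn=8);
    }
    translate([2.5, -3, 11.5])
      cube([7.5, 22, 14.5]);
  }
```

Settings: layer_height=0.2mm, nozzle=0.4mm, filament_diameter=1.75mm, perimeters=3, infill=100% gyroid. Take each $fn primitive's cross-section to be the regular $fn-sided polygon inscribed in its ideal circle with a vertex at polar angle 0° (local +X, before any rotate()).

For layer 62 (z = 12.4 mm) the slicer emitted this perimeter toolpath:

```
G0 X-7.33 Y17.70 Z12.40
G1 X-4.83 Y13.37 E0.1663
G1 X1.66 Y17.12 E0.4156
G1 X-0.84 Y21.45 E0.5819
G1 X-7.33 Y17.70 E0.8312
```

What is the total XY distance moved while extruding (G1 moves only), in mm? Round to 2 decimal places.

24.99 mm

Sum the Euclidean lengths of each G1 segment: total = 24.99 mm.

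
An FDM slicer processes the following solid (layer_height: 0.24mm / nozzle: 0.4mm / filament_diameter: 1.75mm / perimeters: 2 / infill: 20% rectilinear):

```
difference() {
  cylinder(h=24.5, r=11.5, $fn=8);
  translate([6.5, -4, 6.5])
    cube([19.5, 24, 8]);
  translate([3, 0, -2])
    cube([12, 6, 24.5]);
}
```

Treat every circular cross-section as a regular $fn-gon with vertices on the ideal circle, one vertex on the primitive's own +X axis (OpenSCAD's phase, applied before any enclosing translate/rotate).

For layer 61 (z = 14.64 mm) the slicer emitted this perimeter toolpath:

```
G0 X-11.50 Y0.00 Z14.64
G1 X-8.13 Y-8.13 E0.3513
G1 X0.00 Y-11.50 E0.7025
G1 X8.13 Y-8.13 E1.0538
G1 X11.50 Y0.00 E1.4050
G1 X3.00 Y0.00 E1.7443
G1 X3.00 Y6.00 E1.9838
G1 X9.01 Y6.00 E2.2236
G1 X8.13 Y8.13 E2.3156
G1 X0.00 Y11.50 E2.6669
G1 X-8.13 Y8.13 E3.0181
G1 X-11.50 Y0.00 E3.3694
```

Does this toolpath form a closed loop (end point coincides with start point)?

Start point (G0): (-11.50, 0.00). End point (last G1): the path returns to the start — closed.

yes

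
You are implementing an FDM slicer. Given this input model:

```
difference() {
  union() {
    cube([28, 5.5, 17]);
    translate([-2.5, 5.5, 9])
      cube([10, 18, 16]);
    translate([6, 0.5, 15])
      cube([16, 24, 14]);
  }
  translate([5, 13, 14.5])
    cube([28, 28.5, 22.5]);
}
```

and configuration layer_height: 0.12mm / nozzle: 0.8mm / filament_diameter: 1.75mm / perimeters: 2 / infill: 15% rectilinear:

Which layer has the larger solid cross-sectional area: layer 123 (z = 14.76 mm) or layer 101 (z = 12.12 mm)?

layer 101 (z = 12.12 mm)

Layer 123 (z = 14.76): the cube is present — its section is the full 28×5.5 rectangle (area 154.00 mm²); the 10×18 cube at (-2.5, 5.5) contributes its full rectangle (area 180.00 mm²); the cube at (6, 0.5) is absent (z outside [15, 29]); Combining (union): the 2 present regions share edge segments without overlapping in area, so areas simply add but the touching pieces fuse into one outline (the shared edge portions become interior and drop out of the boundary) — area = 334.00 mm²; the 28×28.5 cube at (5, 13) contributes its full rectangle (area 798.00 mm²); Taking the first minus the rest: starting from the result so far (334.00 mm²), the 28×28.5 cube at (5, 13) partially overlaps it — only the 26.25 mm² overlap (of its 798.00 mm²) is removed, clipping the outline — area = 307.75 mm². So its area = 307.75 mm². Layer 101 (z = 12.12): the 28×5.5 cube contributes its full rectangle (area 154.00 mm²); the 10×18 cube at (-2.5, 5.5) contributes its full rectangle (area 180.00 mm²); the cube at (6, 0.5) is absent (z outside [15, 29]); Merging all regions: the 2 present regions share edge segments without overlapping in area, so areas simply add but the touching pieces fuse into one outline (the shared edge portions become interior and drop out of the boundary) — area = 334.00 mm²; the cube at (5, 13) is not intersected at this z (z outside [14.5, 37]); Taking the first minus the rest: none of the subtracted shapes is present at this height, so that combined region is unchanged — area = 334.00 mm². So its area = 334.00 mm². Layer 101 is larger (334.00 vs 307.75 mm²).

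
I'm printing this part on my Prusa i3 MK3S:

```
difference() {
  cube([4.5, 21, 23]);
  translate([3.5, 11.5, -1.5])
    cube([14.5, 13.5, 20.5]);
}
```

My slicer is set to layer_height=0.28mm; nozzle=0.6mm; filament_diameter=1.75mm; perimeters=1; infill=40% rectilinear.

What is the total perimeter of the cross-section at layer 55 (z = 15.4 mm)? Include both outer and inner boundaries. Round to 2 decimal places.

At z = 15.4 mm: the cube (footprint 4.5×21) is included at this height (perimeter 51.00 mm); the 14.5×13.5 cube at (3.5, 11.5) contributes its full rectangle (perimeter 56.00 mm); After the difference (first − rest): starting from the 4.5×21 cube, the 14.5×13.5 cube at (3.5, 11.5) partially overlaps it — only the 9.50 mm² overlap (of its 195.75 mm²) is removed, clipping the outline — boundary = 51.00 mm. Overall, the cross-section is a single solid region. Total boundary length (outer) = 51.00 mm.

51.00 mm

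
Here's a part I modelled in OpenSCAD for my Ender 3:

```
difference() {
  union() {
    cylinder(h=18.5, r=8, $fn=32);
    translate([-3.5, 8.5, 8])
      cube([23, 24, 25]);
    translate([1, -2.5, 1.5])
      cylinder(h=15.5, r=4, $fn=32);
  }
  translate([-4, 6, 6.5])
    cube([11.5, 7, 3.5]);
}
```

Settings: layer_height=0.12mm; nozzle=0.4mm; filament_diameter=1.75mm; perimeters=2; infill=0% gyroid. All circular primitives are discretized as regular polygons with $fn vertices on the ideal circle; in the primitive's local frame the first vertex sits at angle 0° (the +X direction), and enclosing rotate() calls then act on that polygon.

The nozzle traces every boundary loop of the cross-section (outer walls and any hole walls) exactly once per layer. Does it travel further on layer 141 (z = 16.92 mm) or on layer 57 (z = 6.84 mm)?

layer 141 (z = 16.92 mm)

Layer 141 (z = 16.92): the cylinder: section is a regular 32-gon, circumradius r=8 (perimeter = 2·32·8.000·sin(180°/32) = 50.18 mm); the 23×24 cube at (-3.5, 8.5) contributes its full rectangle (perimeter 94.00 mm); the r=4 cylinder at (1, -2.5) gives a regular 32-gon of circumradius 4 (constant along its height) (perimeter = 2·32·4.000·sin(180°/32) = 25.09 mm); Merging all regions: the regions partially overlap (shared area 49.94 mm²), so the edge portions inside another operand are dropped and the merged outline is re-measured after clipping — boundary = 144.18 mm; the cube at (-4, 6) does not reach this height (z outside [6.5, 10]); Subtracting the remaining from the first: none of the subtracted shapes is present at this height, so that combined region is unchanged — boundary = 144.18 mm. So its perimeter = 144.18 mm. Layer 57 (z = 6.84): the r=8 cylinder gives a regular 32-gon of circumradius 8 (constant along its height) (perimeter = 2·32·8.000·sin(180°/32) = 50.18 mm); the cube at (-3.5, 8.5) is not intersected at this z (z outside [8, 33]); the cylinder at (1, -2.5): section is a regular 32-gon, circumradius r=4 (perimeter = 2·32·4.000·sin(180°/32) = 25.09 mm); Merging all regions: the r=4 cylinder at (1, -2.5) lies entirely inside the r=8 cylinder, so the union is just the r=8 cylinder — boundary = 50.18 mm; the 11.5×7 cube at (-4, 6) contributes its full rectangle (perimeter 37.00 mm); Taking the first minus the rest: starting from the result so far, the 11.5×7 cube at (-4, 6) partially overlaps it — only the 13.60 mm² overlap (of its 80.50 mm²) is removed, clipping the outline — boundary = 50.38 mm. So its perimeter = 50.38 mm. Layer 141 is larger (144.18 vs 50.38 mm).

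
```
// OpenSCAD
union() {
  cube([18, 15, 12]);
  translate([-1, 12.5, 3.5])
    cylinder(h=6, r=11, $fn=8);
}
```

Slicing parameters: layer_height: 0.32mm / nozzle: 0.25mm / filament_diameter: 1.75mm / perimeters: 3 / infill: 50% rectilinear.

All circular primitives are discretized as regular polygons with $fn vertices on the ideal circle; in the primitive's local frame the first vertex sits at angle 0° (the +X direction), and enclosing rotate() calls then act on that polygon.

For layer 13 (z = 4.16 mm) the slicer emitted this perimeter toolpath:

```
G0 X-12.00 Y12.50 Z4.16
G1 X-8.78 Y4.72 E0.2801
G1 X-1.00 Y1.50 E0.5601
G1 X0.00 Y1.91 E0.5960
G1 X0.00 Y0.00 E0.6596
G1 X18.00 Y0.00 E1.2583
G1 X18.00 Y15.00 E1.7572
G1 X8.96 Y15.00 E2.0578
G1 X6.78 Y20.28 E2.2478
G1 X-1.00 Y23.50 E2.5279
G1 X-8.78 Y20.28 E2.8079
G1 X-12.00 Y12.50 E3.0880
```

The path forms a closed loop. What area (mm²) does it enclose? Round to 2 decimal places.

513.81 mm²

Apply the shoelace formula to the sequence of (X, Y) vertices; enclosed area = 513.81 mm².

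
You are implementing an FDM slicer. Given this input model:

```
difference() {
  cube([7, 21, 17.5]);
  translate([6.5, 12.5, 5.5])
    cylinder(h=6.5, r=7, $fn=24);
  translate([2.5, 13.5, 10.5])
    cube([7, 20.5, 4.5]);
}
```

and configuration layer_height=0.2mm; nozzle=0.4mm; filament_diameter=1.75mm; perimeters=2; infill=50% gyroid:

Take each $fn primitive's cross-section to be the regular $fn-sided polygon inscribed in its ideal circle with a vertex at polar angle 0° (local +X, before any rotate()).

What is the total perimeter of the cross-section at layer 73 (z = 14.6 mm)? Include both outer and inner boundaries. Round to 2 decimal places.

At z = 14.6 mm: the 7×21 cube contributes its full rectangle (perimeter 56.00 mm); the cylinder at (6.5, 12.5) is not intersected at this z (z outside [5.5, 12]); the cube at (2.5, 13.5) is present — its section is the full 7×20.5 rectangle (perimeter 55.00 mm); Taking the first minus the rest: starting from the 7×21 cube, the 7×20.5 cube at (2.5, 13.5) partially overlaps it — only the 33.75 mm² overlap (of its 143.50 mm²) is removed, clipping the outline — boundary = 56.00 mm. Overall, the cross-section is a single solid region. Total boundary length (outer) = 56.00 mm.

56.00 mm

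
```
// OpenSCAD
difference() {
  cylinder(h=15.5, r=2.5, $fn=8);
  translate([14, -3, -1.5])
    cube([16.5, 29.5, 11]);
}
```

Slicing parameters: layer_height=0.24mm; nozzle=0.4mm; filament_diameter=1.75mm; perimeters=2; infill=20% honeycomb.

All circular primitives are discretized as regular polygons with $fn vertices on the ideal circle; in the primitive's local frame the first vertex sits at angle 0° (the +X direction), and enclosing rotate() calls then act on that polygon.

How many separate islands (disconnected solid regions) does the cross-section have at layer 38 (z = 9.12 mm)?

1

At z = 9.12 mm: the cylinder: section is a regular 8-gon, circumradius r=2.5; the cube at (14, -3) (footprint 16.5×29.5) is included at this height; After the difference (first − rest): starting from the r=2.5 cylinder, the 16.5×29.5 cube at (14, -3) misses the remaining region (no effect) — 1 connected region. Overall, the cross-section is a single solid region. Island count = 1.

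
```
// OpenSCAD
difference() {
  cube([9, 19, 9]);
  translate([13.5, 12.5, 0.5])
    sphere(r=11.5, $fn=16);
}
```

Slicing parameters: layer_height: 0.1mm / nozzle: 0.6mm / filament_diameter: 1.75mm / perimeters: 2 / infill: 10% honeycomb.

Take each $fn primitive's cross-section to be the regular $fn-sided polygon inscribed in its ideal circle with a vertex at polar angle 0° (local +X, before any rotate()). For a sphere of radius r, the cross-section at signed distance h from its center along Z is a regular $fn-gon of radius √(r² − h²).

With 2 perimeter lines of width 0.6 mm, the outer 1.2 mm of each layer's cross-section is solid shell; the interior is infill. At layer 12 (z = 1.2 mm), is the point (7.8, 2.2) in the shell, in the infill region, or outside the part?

At z = 1.2 mm: the cube (footprint 9×19) is included at this height; the r=11.5 sphere at (13.5, 12.5) contributes a regular 16-gon of circumradius √(11.5²−0.7²) = 11.479; Taking the first minus the rest: starting from the 9×19 cube, the r=11.5 sphere at (13.5, 12.5) partially overlaps it — only the 91.32 mm² overlap (of its 403.38 mm²) is removed, clipping the outline — 1 connected region. Overall, the cross-section is a single solid region. The nearest boundary edge runs (5.38, 4.38)→(9.00, 1.97); distance from the point to it = 0.47 mm. The point is inside the cross-section, 0.47 mm from the nearest boundary — within the 1.2 mm shell band (2 × 0.6).

shell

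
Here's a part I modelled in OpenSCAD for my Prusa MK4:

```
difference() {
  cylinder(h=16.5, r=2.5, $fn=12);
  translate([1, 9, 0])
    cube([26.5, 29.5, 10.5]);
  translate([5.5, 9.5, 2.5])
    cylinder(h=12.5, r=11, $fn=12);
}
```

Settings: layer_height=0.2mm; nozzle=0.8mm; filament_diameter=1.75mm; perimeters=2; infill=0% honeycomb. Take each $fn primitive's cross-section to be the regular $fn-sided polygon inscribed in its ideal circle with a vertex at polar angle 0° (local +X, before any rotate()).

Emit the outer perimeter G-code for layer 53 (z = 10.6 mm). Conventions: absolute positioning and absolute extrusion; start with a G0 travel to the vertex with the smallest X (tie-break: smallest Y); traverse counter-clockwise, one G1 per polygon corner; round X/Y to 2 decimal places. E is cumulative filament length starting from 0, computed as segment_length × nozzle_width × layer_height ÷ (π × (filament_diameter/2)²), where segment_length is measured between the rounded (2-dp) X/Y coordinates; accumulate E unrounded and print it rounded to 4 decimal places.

At z = 10.6 mm: the r=2.5 cylinder contributes a regular 12-gon of circumradius 2.5; the cube at (1, 9) is not intersected at this z (z outside [0, 10.5]); the r=11 cylinder at (5.5, 9.5) contributes a regular 12-gon of circumradius 11; Taking the first minus the rest: starting from the r=2.5 cylinder, the r=11 cylinder at (5.5, 9.5) partially overlaps it — only the 7.92 mm² overlap (of its 363.00 mm²) is removed, clipping the outline — 1 connected region. The outline is a single polygon with 10 vertices. Extrusion per mm of travel: 0.8 × 0.2 / (π × 0.875²) = 0.066520. Accumulating E over each segment gives final E = 0.9225.

G0 X-2.50 Y0.00 Z10.60
G1 X-2.17 Y-1.25 E0.0860
G1 X-1.25 Y-2.17 E0.1725
G1 X0.00 Y-2.50 E0.2585
G1 X1.25 Y-2.17 E0.3445
G1 X2.17 Y-1.25 E0.4311
G1 X2.33 Y-0.65 E0.4724
G1 X0.00 Y-0.03 E0.6328
G1 X-1.72 Y1.69 E0.7946
G1 X-2.17 Y1.25 E0.8365
G1 X-2.50 Y0.00 E0.9225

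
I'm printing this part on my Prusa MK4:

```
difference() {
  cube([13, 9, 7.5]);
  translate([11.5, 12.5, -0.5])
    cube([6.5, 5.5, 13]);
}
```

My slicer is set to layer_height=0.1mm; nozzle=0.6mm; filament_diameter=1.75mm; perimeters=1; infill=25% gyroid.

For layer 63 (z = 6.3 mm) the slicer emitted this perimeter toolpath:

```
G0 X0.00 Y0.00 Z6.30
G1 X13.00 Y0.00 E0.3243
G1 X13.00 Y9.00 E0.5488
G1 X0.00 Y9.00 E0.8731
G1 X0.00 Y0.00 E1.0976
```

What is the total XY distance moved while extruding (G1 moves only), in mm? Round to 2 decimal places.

Sum the Euclidean lengths of each G1 segment: total = 44.00 mm.

44.00 mm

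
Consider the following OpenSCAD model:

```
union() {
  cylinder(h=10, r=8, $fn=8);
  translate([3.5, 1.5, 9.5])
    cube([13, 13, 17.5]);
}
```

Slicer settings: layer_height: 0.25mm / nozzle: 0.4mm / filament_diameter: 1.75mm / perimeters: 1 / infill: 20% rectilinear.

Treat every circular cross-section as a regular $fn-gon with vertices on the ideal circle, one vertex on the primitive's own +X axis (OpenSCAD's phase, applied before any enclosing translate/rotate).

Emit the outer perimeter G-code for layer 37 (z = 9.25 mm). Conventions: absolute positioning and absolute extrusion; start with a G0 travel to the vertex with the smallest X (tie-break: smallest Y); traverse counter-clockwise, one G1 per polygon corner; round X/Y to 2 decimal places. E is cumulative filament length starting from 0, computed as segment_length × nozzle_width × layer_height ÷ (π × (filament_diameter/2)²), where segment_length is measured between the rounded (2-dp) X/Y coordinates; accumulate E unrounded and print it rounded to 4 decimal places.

At z = 9.25 mm: the r=8 cylinder gives a regular 8-gon of circumradius 8 (constant along its height); the cube at (3.5, 1.5) does not reach this height (z outside [9.5, 27]); Taking the union: only the r=8 cylinder is present, so the union is just that shape — 1 connected region. The outline is a single polygon with 8 vertices. Extrusion per mm of travel: 0.4 × 0.25 / (π × 0.875²) = 0.041575. Accumulating E over each segment gives final E = 2.0371.

G0 X-8.00 Y0.00 Z9.25
G1 X-5.66 Y-5.66 E0.2546
G1 X0.00 Y-8.00 E0.5093
G1 X5.66 Y-5.66 E0.7639
G1 X8.00 Y0.00 E1.0185
G1 X5.66 Y5.66 E1.2732
G1 X0.00 Y8.00 E1.5278
G1 X-5.66 Y5.66 E1.7824
G1 X-8.00 Y0.00 E2.0371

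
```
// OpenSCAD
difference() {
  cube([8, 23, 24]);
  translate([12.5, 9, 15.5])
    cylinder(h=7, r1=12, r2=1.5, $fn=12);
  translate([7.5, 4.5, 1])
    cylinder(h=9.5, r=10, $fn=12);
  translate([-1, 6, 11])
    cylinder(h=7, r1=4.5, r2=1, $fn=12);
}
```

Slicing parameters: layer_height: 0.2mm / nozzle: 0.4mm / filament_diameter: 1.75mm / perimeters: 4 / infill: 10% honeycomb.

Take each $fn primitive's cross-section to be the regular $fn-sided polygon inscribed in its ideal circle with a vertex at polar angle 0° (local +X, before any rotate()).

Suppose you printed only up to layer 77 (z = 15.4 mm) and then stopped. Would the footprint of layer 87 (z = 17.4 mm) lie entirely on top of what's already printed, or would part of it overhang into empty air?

part overhangs

Compare the two slices. At z = 15.4: the cube (footprint 8×23) is included at this height (area 184.00 mm²); the cone at (12.5, 9) does not reach this height (z outside [15.5, 22.5]); the cylinder at (7.5, 4.5) does not reach this height (z outside [1, 10.5]); the cone at (-1, 6) (r1=4.5→r2=1) has section circumradius 2.300 here — a regular 12-gon (area = (12/2)·2.300²·sin(360°/12) = 15.87 mm²); Subtracting the remaining from the first: starting from the 8×23 cube (184.00 mm²), the cone at (-1, 6) partially overlaps it — only the 3.60 mm² overlap (of its 15.87 mm²) is removed, clipping the outline — area = 180.40 mm². At z = 17.4: the cube is present — its section is the full 8×23 rectangle (area 184.00 mm²); the cone at (12.5, 9) (r1=12→r2=1.5) has section circumradius 9.150 here — a regular 12-gon (area = (12/2)·9.150²·sin(360°/12) = 251.17 mm²); the cylinder at (7.5, 4.5) is not intersected at this z (z outside [1, 10.5]); the cone at (-1, 6) (r1=4.5→r2=1) has section circumradius 1.300 here — a regular 12-gon (area = (12/2)·1.300²·sin(360°/12) = 5.07 mm²); After the difference (first − rest): starting from the 8×23 cube (184.00 mm²), the cone at (12.5, 9) partially overlaps it — only the 48.66 mm² overlap (of its 251.17 mm²) is removed, clipping the outline; the cone at (-1, 6) partially overlaps it — only the 0.29 mm² overlap (of its 5.07 mm²) is removed, clipping the outline — area = 135.05 mm². Checking containment: at z = 17.4 the cross-section extends beyond the z = 15.4 cross-section by about 3.31 mm².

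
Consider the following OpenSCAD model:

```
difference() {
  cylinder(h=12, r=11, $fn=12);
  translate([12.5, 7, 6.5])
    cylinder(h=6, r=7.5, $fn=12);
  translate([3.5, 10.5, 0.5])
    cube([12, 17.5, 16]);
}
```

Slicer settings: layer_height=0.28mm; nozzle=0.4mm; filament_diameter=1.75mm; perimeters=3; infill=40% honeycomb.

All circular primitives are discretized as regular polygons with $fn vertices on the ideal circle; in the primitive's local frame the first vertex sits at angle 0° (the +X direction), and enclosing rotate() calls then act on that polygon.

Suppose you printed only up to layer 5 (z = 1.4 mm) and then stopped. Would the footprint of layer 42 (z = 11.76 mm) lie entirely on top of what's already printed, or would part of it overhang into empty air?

Compare the two slices. At z = 1.4: the cylinder: section is a regular 12-gon, circumradius r=11 (area = (12/2)·11.000²·sin(360°/12) = 363.00 mm²); the cylinder at (12.5, 7) is absent (z outside [6.5, 12.5]); the 12×17.5 cube at (3.5, 10.5) contributes its full rectangle (area 210.00 mm²); Taking the first minus the rest: starting from the r=11 cylinder (363.00 mm²), the 12×17.5 cube at (3.5, 10.5) misses the remaining region (no effect) — area = 363.00 mm². At z = 11.76: the r=11 cylinder contributes a regular 12-gon of circumradius 11 (area = (12/2)·11.000²·sin(360°/12) = 363.00 mm²); the cylinder at (12.5, 7): section is a regular 12-gon, circumradius r=7.5 (area = (12/2)·7.500²·sin(360°/12) = 168.75 mm²); the cube at (3.5, 10.5) is present — its section is the full 12×17.5 rectangle (area 210.00 mm²); Taking the first minus the rest: starting from the r=11 cylinder (363.00 mm²), the r=7.5 cylinder at (12.5, 7) partially overlaps it — only the 27.46 mm² overlap (of its 168.75 mm²) is removed, clipping the outline; the 12×17.5 cube at (3.5, 10.5) misses the remaining region (no effect) — area = 335.54 mm². Checking containment: the cross-section at z = 11.76 is a subset of the cross-section at z = 1.4.

entirely on top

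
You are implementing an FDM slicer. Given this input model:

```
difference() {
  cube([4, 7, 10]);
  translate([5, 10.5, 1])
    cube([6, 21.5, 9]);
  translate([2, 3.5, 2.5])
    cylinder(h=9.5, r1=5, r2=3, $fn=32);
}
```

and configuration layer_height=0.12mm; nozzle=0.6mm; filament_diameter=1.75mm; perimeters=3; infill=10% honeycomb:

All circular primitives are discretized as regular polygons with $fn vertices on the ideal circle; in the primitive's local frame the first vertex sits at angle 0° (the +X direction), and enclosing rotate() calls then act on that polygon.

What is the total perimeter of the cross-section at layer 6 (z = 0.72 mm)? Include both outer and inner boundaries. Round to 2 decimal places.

22.00 mm

At z = 0.72 mm: the cube is present — its section is the full 4×7 rectangle (perimeter 22.00 mm); the cube at (5, 10.5) is absent (z outside [1, 10]); the cone at (2, 3.5) is not intersected at this z (z outside [2.5, 12]); Taking the first minus the rest: none of the subtracted shapes is present at this height, so the 4×7 cube is unchanged — boundary = 22.00 mm. Overall, the cross-section is a single solid region. Total boundary length (outer) = 22.00 mm.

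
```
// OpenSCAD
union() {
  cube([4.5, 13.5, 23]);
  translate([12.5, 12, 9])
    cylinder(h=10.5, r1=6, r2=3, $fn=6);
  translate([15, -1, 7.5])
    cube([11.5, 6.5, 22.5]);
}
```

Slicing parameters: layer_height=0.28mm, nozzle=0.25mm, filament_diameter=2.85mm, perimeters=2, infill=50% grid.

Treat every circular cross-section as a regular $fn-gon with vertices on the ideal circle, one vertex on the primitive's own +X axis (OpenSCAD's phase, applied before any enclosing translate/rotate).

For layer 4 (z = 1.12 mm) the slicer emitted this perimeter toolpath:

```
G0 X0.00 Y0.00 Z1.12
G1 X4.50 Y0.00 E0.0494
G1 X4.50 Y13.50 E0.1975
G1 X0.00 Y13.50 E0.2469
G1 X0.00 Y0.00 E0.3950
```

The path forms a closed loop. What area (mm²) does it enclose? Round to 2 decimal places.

60.75 mm²

Apply the shoelace formula to the sequence of (X, Y) vertices; enclosed area = 60.75 mm².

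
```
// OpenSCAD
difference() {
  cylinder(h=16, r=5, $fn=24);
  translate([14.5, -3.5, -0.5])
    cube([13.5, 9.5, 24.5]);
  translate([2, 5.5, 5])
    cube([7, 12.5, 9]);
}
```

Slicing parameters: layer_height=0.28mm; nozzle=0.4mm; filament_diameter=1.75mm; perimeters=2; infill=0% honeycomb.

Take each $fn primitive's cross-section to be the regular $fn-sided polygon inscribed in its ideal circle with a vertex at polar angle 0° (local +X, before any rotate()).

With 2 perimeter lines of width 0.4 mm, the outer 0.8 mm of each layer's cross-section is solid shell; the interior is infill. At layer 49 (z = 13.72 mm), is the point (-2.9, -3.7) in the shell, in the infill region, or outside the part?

shell

At z = 13.72 mm: the r=5 cylinder contributes a regular 24-gon of circumradius 5; the 13.5×9.5 cube at (14.5, -3.5) contributes its full rectangle; the 7×12.5 cube at (2, 5.5) contributes its full rectangle; Subtracting the remaining from the first: starting from the r=5 cylinder, the 13.5×9.5 cube at (14.5, -3.5) misses the remaining region (no effect); the 7×12.5 cube at (2, 5.5) misses the remaining region (no effect) — 1 connected region. Overall, the cross-section is a single solid region. The nearest boundary edge runs (-2.50, -4.33)→(-3.54, -3.54); distance from the point to it = 0.26 mm. The point is inside the cross-section, 0.26 mm from the nearest boundary — within the 0.8 mm shell band (2 × 0.4).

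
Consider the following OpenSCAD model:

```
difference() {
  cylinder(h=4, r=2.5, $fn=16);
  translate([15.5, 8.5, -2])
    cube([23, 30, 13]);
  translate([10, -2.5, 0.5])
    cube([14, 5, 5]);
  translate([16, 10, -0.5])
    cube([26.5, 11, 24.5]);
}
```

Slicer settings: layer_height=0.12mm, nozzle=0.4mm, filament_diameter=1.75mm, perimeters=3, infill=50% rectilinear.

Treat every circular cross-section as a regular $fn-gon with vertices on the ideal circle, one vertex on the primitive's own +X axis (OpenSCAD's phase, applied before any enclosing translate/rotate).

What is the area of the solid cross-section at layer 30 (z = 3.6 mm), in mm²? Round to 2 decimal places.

At z = 3.6 mm: the r=2.5 cylinder contributes a regular 16-gon of circumradius 2.5 (area = (16/2)·2.500²·sin(360°/16) = 19.13 mm²); the cube at (15.5, 8.5) (footprint 23×30) is included at this height (area 690.00 mm²); the cube at (10, -2.5) is present — its section is the full 14×5 rectangle (area 70.00 mm²); the cube at (16, 10) (footprint 26.5×11) is included at this height (area 291.50 mm²); Taking the first minus the rest: starting from the r=2.5 cylinder (19.13 mm²), the 23×30 cube at (15.5, 8.5) misses the remaining region (no effect); the 14×5 cube at (10, -2.5) misses the remaining region (no effect); the 26.5×11 cube at (16, 10) misses the remaining region (no effect) — area = 19.13 mm². Overall, the cross-section is a single solid region. Net area = 19.13 mm².

19.13 mm²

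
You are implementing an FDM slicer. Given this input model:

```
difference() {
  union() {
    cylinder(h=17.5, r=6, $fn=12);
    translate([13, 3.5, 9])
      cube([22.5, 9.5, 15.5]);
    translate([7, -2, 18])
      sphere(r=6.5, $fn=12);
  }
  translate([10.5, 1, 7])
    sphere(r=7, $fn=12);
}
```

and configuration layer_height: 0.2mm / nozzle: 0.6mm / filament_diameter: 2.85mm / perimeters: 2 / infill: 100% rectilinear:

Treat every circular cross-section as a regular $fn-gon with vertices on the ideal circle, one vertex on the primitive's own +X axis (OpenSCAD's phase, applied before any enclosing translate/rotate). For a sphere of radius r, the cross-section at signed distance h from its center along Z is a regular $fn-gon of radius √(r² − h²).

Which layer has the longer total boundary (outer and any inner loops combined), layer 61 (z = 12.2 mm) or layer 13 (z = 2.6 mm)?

layer 61 (z = 12.2 mm)

Layer 61 (z = 12.2): the cylinder: section is a regular 12-gon, circumradius r=6 (perimeter = 2·12·6.000·sin(180°/12) = 37.27 mm); the cube at (13, 3.5) is present — its section is the full 22.5×9.5 rectangle (perimeter 64.00 mm); the r=6.5 sphere at (7, -2) slices to a regular 12-gon of circumradius 2.934 (√(r²−h²) with h=5.8 from center) (perimeter = 2·12·2.934·sin(180°/12) = 18.23 mm); Merging all regions: the regions partially overlap (shared area 4.48 mm²), so the edge portions inside another operand are dropped and the merged outline is re-measured after clipping — boundary = 109.84 mm; the sphere at (10.5, 1): section is a regular 12-gon, circumradius = √(r²−h²) = √(7²−5.2²) = 4.686 (perimeter = 2·12·4.686·sin(180°/12) = 29.11 mm); Taking the first minus the rest: starting from the result so far, the r=7 sphere at (10.5, 1) partially overlaps it — only the 11.96 mm² overlap (of its 65.88 mm²) is removed, clipping the outline — boundary = 107.77 mm. So its perimeter = 107.77 mm. Layer 13 (z = 2.6): the cylinder: section is a regular 12-gon, circumradius r=6 (perimeter = 2·12·6.000·sin(180°/12) = 37.27 mm); the cube at (13, 3.5) is absent (z outside [9, 24.5]); the sphere at (7, -2) is not intersected at this z (|z−center|=15.400 > r=6.5); Taking the union: only the r=6 cylinder is present, so the union is just that shape — boundary = 37.27 mm; the sphere at (10.5, 1): section is a regular 12-gon, circumradius = √(r²−h²) = √(7²−4.4²) = 5.444 (perimeter = 2·12·5.444·sin(180°/12) = 33.82 mm); Subtracting the remaining from the first: starting from the result so far, the r=7 sphere at (10.5, 1) partially overlaps it — only the 1.53 mm² overlap (of its 88.92 mm²) is removed, clipping the outline — boundary = 37.27 mm. So its perimeter = 37.27 mm. Layer 61 is larger (107.77 vs 37.27 mm).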